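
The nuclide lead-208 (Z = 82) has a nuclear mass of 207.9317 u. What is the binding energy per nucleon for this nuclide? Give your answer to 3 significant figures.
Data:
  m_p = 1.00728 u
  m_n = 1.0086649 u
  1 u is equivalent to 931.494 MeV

7.87 MeV/nucleon

The nucleus contains 82 protons and 208 − 82 = 126 neutrons.
Σm = 82·m_p + 126·m_n = 82.59696 + 127.0917774 = 209.6887374 u
Δm = 209.6887374 − 207.9317 = 1.7570374 u
Converting to energy: 1.7570374 u × 931.494 MeV/u = 1636.67 MeV
Per nucleon: 1636.67 / 208 = 7.869 MeV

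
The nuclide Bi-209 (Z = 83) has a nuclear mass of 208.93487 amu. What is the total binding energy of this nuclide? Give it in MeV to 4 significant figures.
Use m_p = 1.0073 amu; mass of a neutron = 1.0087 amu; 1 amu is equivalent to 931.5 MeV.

With 83 protons and 126 neutrons (A = 209):
Total constituent mass: 83 × 1.0073 + 126 × 1.0087 = 210.7021 amu
Δm = 210.7021 − 208.93487 = 1.76723 amu
Converting to energy: 1.76723 amu × 931.5 MeV/amu = 1646.17 MeV

1646 MeV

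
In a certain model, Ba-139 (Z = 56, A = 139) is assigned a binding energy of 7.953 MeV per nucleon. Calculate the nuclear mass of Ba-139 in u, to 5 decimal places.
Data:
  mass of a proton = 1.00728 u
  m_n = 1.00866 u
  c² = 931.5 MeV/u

Total binding energy = 139 × 7.953 = 1105.467 MeV
Mass defect = 1105.467 MeV / (931.5 MeV/u) = 1.1867601 u
Constituent mass = 56(1.00728) + 83(1.00866) = 140.12646 u
Nuclear mass = 140.12646 − 1.1867601 = 138.9396999 u ≈ 138.93970 u (to 5 decimal places)

138.93970 u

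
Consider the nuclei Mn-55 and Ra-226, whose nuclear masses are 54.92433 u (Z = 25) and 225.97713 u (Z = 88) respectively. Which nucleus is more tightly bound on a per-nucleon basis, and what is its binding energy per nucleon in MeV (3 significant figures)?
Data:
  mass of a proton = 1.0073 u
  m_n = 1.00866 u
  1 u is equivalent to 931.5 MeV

Mn-55; 8.77 MeV/nucleon

Mn-55: Σm = 25(1.0073) + 30(1.00866) = 55.44230 u; Δm = 0.51797 u; E_B = 482.49 MeV; E_B/A = 8.773 MeV
Ra-226: Σm = 88(1.0073) + 138(1.00866) = 227.83748 u; Δm = 1.86035 u; E_B = 1732.9 MeV; E_B/A = 7.668 MeV
Mn-55 has the higher binding energy per nucleon, so it is the more tightly bound nucleus.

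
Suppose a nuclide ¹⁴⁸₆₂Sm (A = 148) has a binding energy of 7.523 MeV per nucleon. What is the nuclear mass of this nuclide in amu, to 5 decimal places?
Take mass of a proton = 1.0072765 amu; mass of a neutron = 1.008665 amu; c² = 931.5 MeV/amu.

148.00105 amu

Total binding energy = 148 × 7.523 = 1113.404 MeV
Mass defect = 1113.404 MeV / (931.5 MeV/amu) = 1.1952807 amu
Constituent mass = 62(1.0072765) + 86(1.008665) = 149.1963330 amu
Nuclear mass = 149.1963330 − 1.1952807 = 148.0010523 amu ≈ 148.00105 amu (to 5 decimal places)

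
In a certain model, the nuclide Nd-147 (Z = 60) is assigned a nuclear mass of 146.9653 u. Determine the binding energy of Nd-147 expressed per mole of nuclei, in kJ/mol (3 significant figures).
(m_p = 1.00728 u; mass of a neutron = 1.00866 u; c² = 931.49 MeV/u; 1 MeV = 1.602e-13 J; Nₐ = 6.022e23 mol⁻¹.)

The nucleus contains 60 protons and 147 − 60 = 87 neutrons.
Mass of separated nucleons = 60(1.00728) + 87(1.00866) = 60.43680 + 87.75342 = 148.19022 u
The mass defect is 148.19022 − 146.9653 = 1.22492 u.
Converting to energy: 1.22492 u × 931.49 MeV/u = 1141.00 MeV
Per nucleus in joules: 1141.00 MeV × 1.602e-13 J/MeV = 1.8279e-10 J
Per mole: 1.8279e-10 J × 6.022e23 mol⁻¹ = 1.1008e+14 J/mol

1.10e+11 kJ/mol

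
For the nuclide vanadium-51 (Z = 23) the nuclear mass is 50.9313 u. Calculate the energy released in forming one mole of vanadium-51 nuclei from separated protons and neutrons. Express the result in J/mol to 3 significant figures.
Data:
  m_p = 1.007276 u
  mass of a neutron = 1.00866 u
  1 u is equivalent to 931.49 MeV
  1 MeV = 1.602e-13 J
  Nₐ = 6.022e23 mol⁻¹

4.30e+13 J/mol

With 23 protons and 28 neutrons (A = 51):
Total constituent mass: 23 × 1.007276 + 28 × 1.00866 = 51.409828 u
The mass defect is 51.409828 − 50.9313 = 0.478528 u.
E_B = 0.478528 × 931.49 = 445.744 MeV
Per nucleus in joules: 445.744 MeV × 1.602e-13 J/MeV = 7.1408e-11 J
Per mole: 7.1408e-11 J × 6.022e23 mol⁻¹ = 4.3002e+13 J/mol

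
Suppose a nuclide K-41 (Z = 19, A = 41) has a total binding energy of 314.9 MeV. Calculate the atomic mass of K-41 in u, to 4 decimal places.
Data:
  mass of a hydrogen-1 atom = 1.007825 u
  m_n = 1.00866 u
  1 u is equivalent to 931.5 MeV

41.0011 u

Mass defect = 314.9 MeV / (931.5 MeV/u) = 0.338057 u
Constituent mass = 19(1.007825) + 22(1.00866) = 41.339195 u
Atomic mass = 41.339195 − 0.338057 = 41.001138 u ≈ 41.0011 u (to 4 decimal places)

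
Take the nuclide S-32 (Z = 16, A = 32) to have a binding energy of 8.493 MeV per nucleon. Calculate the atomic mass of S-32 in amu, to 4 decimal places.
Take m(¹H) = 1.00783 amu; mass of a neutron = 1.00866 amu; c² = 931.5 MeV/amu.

31.9721 amu

Total binding energy = 32 × 8.493 = 271.776 MeV
Mass defect = 271.776 MeV / (931.5 MeV/amu) = 0.291762 amu
Constituent mass = 16(1.00783) + 16(1.00866) = 32.26384 amu
Atomic mass = 32.26384 − 0.291762 = 31.972078 amu ≈ 31.9721 amu (to 4 decimal places)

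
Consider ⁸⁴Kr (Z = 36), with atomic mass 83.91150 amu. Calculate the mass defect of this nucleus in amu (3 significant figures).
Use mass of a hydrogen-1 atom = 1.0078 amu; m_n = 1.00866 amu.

With 36 protons and 48 neutrons (A = 84):
Mass of separated nucleons = 36(1.0078) + 48(1.00866) = 36.2808 + 48.41568 = 84.69648 amu
Mass defect Δm = 84.69648 − 83.91150 = 0.78498 amu

0.785 amu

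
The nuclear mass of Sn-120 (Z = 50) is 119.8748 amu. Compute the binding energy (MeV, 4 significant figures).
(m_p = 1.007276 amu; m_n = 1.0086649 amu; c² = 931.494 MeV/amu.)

1020 MeV

Σm = 50·m_p + 70·m_n = 50.363800 + 70.6065430 = 120.9703430 amu
The mass defect is 120.9703430 − 119.8748 = 1.0955430 amu.
E_B = 1.0955430 × 931.494 = 1020.49 MeV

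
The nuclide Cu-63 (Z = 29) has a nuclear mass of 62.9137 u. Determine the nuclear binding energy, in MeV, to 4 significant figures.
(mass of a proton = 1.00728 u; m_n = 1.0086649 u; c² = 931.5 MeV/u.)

Total constituent mass: 29 × 1.00728 + 34 × 1.0086649 = 63.5057266 u
The mass defect is 63.5057266 − 62.9137 = 0.5920266 u.
Converting to energy: 0.5920266 u × 931.5 MeV/u = 551.473 MeV

551.5 MeV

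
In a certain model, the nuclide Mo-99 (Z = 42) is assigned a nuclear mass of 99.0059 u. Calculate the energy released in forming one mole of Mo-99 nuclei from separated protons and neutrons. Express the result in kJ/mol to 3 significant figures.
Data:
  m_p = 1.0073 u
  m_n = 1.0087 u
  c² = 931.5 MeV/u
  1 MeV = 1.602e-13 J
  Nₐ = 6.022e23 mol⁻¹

Total constituent mass: 42 × 1.0073 + 57 × 1.0087 = 99.8025 u
The mass defect is 99.8025 − 99.0059 = 0.7966 u.
Converting to energy: 0.7966 u × 931.5 MeV/u = 742.033 MeV
Per nucleus in joules: 742.033 MeV × 1.602e-13 J/MeV = 1.1887e-10 J
Per mole: 1.1887e-10 J × 6.022e23 mol⁻¹ = 7.1584e+13 J/mol

7.16e+10 kJ/mol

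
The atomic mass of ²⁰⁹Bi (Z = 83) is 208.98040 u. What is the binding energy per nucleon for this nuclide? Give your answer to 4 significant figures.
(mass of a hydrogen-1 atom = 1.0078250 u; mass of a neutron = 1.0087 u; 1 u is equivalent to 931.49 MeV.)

7.868 MeV/nucleon

With 83 protons and 126 neutrons (A = 209):
Mass of separated nucleons = 83(1.0078250) + 126(1.0087) = 83.6494750 + 127.0962 = 210.7456750 u
Δm = 210.7456750 − 208.98040 = 1.7652750 u
Converting to energy: 1.7652750 u × 931.49 MeV/u = 1644.34 MeV
Dividing by A = 209 gives 7.868 MeV per nucleon.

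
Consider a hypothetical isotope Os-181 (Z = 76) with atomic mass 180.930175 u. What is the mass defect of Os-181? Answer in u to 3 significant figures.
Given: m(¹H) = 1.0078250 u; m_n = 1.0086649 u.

1.57 u

Mass of separated nucleons = 76(1.0078250) + 105(1.0086649) = 76.5947000 + 105.9098145 = 182.5045145 u
Mass defect Δm = 182.5045145 − 180.930175 = 1.5743395 u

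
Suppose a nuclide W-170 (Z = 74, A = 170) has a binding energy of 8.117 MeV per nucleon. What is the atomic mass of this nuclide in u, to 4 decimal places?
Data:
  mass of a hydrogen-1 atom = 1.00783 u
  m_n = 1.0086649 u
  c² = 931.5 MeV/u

Total binding energy = 170 × 8.117 = 1379.890 MeV
Mass defect = 1379.890 MeV / (931.5 MeV/u) = 1.481363 u
Constituent mass = 74(1.00783) + 96(1.0086649) = 171.4112504 u
Atomic mass = 171.4112504 − 1.481363 = 169.9298874 u ≈ 169.9299 u (to 4 decimal places)

169.9299 u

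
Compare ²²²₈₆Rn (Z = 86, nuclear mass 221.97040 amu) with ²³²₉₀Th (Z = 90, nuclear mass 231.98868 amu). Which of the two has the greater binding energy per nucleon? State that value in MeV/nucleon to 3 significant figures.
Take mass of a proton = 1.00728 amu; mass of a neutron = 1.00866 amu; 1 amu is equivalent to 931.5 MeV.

²²²₈₆Rn; 7.69 MeV/nucleon

²²²₈₆Rn: Σm = 86(1.00728) + 136(1.00866) = 223.80384 amu; Δm = 1.83344 amu; E_B = 1707.8 MeV; E_B/A = 7.693 MeV
²³²₉₀Th: Σm = 90(1.00728) + 142(1.00866) = 233.88492 amu; Δm = 1.89624 amu; E_B = 1766.35 MeV; E_B/A = 7.614 MeV
²²²₈₆Rn has the higher binding energy per nucleon, so it is the more tightly bound nucleus.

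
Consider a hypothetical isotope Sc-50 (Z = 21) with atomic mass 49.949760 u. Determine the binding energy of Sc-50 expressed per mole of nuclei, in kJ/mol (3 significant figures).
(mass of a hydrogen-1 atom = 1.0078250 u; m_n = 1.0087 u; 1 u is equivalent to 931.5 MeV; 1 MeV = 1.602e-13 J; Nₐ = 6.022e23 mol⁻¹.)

4.20e+10 kJ/mol

Total constituent mass: 21 × 1.0078250 + 29 × 1.0087 = 50.4166250 u
Δm = 50.4166250 − 49.949760 = 0.4668650 u
E_B = 0.4668650 × 931.5 = 434.885 MeV
Per nucleus in joules: 434.885 MeV × 1.602e-13 J/MeV = 6.9669e-11 J
Per mole: 6.9669e-11 J × 6.022e23 mol⁻¹ = 4.1955e+13 J/mol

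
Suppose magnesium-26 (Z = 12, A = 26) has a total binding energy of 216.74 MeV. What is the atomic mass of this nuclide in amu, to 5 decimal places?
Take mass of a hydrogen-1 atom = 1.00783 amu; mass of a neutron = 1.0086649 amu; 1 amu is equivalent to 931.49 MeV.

Mass defect = 216.74 MeV / (931.49 MeV/amu) = 0.2326810 amu
Constituent mass = 12(1.00783) + 14(1.0086649) = 26.2152686 amu
Atomic mass = 26.2152686 − 0.2326810 = 25.9825876 amu ≈ 25.98259 amu (to 5 decimal places)

25.98259 amu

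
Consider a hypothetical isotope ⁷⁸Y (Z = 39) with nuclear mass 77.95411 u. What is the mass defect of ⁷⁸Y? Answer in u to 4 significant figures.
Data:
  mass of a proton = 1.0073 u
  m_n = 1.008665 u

0.6685 u

Z = 39, so N = A − Z = 78 − 39 = 39.
Mass of separated nucleons = 39(1.0073) + 39(1.008665) = 39.2847 + 39.337935 = 78.622635 u
Δm = 78.622635 − 77.95411 = 0.668525 u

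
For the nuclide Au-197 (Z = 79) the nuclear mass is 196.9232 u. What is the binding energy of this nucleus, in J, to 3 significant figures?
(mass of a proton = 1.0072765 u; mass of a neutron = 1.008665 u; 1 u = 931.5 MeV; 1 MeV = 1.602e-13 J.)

2.50e-10 J

Total constituent mass: 79 × 1.0072765 + 118 × 1.008665 = 198.5973135 u
Δm = 198.5973135 − 196.9232 = 1.6741135 u
Binding energy = Δm·c² = 1.6741135 × 931.5 MeV/u = 1559.44 MeV
In joules: 1559.44 MeV × 1.602e-13 J/MeV = 2.4982e-10 J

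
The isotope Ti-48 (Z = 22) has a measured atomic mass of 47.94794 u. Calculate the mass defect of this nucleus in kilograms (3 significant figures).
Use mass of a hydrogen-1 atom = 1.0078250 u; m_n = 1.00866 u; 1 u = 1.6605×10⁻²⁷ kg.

7.46e-28 kg

Mass of separated nucleons = 22(1.0078250) + 26(1.00866) = 22.1721500 + 26.22516 = 48.3973100 u
Δm = 48.3973100 − 47.94794 = 0.4493700 u
In SI units: 0.4493700 u × 1.6605×10⁻²⁷ kg/u = 7.4618e-28 kg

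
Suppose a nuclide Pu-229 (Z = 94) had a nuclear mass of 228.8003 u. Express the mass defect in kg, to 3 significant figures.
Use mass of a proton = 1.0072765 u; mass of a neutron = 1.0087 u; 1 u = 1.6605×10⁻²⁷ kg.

With 94 protons and 135 neutrons (A = 229):
Mass of separated nucleons = 94(1.0072765) + 135(1.0087) = 94.6839910 + 136.1745 = 230.8584910 u
The mass defect is 230.8584910 − 228.8003 = 2.0581910 u.
In SI units: 2.0581910 u × 1.6605×10⁻²⁷ kg/u = 3.4176e-27 kg

3.42e-27 kg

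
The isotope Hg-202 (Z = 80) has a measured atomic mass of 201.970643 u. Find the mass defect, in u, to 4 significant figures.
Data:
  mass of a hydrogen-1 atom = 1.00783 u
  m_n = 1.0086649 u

1.713 u

Σm = 80·m(¹H) + 122·m_n = 80.62640 + 123.0571178 = 203.6835178 u
Δm = 203.6835178 − 201.970643 = 1.7128748 u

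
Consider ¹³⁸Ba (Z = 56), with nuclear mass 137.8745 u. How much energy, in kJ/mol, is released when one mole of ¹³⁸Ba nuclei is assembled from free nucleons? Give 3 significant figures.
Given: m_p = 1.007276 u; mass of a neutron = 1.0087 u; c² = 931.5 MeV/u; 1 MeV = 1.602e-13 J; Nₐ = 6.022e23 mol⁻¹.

1.12e+11 kJ/mol

The nucleus contains 56 protons and 138 − 56 = 82 neutrons.
Total constituent mass: 56 × 1.007276 + 82 × 1.0087 = 139.120856 u
Mass defect Δm = 139.120856 − 137.8745 = 1.246356 u
Binding energy = Δm·c² = 1.246356 × 931.5 MeV/u = 1160.98 MeV
Per nucleus in joules: 1160.98 MeV × 1.602e-13 J/MeV = 1.8599e-10 J
Per mole: 1.8599e-10 J × 6.022e23 mol⁻¹ = 1.1200e+14 J/mol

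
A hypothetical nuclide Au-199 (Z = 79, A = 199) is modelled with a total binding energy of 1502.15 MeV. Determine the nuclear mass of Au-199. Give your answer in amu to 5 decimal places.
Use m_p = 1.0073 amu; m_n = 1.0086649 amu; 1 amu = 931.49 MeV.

Mass defect = 1502.15 MeV / (931.49 MeV/amu) = 1.6126314 amu
Constituent mass = 79(1.0073) + 120(1.0086649) = 200.6164880 amu
Nuclear mass = 200.6164880 − 1.6126314 = 199.0038566 amu ≈ 199.00386 amu (to 5 decimal places)

199.00386 amu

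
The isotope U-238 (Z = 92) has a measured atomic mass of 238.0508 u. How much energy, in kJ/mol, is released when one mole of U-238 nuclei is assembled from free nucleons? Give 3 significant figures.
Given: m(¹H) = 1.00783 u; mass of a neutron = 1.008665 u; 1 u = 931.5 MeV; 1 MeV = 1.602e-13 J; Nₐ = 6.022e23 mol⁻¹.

1.74e+11 kJ/mol

Z = 92, so N = A − Z = 238 − 92 = 146.
Total constituent mass: 92 × 1.00783 + 146 × 1.008665 = 239.985450 u
The mass defect is 239.985450 − 238.0508 = 1.934650 u.
E_B = 1.934650 × 931.5 = 1802.13 MeV
Per nucleus in joules: 1802.13 MeV × 1.602e-13 J/MeV = 2.8870e-10 J
Per mole: 2.8870e-10 J × 6.022e23 mol⁻¹ = 1.7386e+14 J/mol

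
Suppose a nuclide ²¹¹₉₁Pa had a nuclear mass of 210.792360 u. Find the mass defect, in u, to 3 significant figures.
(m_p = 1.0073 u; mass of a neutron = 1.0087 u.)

1.92 u

Σm = 91·m_p + 120·m_n = 91.6643 + 121.0440 = 212.7083 u
Δm = 212.7083 − 210.792360 = 1.915940 u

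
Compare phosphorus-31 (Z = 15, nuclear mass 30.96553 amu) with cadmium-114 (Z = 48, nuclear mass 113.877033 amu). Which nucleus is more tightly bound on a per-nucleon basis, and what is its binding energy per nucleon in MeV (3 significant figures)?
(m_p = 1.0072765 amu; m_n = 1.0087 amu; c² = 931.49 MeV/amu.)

cadmium-114; 8.55 MeV/nucleon

phosphorus-31: Σm = 15(1.0072765) + 16(1.0087) = 31.2483475 amu; Δm = 0.2828175 amu; E_B = 263.44 MeV; E_B/A = 8.498 MeV
cadmium-114: Σm = 48(1.0072765) + 66(1.0087) = 114.9234720 amu; Δm = 1.0464390 amu; E_B = 974.75 MeV; E_B/A = 8.550 MeV
cadmium-114 has the higher binding energy per nucleon, so it is the more tightly bound nucleus.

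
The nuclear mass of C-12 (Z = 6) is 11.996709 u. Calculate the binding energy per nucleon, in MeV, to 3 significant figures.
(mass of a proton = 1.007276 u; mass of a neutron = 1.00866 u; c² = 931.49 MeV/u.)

With 6 protons and 6 neutrons (A = 12):
Mass of separated nucleons = 6(1.007276) + 6(1.00866) = 6.043656 + 6.05196 = 12.095616 u
The mass defect is 12.095616 − 11.996709 = 0.098907 u.
Converting to energy: 0.098907 u × 931.49 MeV/u = 92.1309 MeV
Per nucleon: 92.1309 / 12 = 7.678 MeV

7.68 MeV/nucleon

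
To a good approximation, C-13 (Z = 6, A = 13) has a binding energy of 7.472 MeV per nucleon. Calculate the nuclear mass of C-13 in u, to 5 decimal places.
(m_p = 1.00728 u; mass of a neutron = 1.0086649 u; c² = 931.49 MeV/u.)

13.00005 u

Total binding energy = 13 × 7.472 = 97.136 MeV
Mass defect = 97.136 MeV / (931.49 MeV/u) = 0.1042802 u
Constituent mass = 6(1.00728) + 7(1.0086649) = 13.1043343 u
Nuclear mass = 13.1043343 − 0.1042802 = 13.0000541 u ≈ 13.00005 u (to 5 decimal places)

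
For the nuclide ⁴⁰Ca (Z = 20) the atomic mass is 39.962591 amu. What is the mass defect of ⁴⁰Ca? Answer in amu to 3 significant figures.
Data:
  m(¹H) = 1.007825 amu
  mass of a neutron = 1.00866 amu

The nucleus contains 20 protons and 40 − 20 = 20 neutrons.
Mass of separated nucleons = 20(1.007825) + 20(1.00866) = 20.156500 + 20.17320 = 40.329700 amu
Δm = 40.329700 − 39.962591 = 0.367109 amu

0.367 amu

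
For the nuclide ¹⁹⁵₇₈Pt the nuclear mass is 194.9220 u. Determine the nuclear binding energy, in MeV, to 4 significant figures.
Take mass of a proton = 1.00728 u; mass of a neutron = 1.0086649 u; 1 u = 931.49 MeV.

The nucleus contains 78 protons and 195 − 78 = 117 neutrons.
Mass of separated nucleons = 78(1.00728) + 117(1.0086649) = 78.56784 + 118.0137933 = 196.5816333 u
Δm = 196.5816333 − 194.9220 = 1.6596333 u
Converting to energy: 1.6596333 u × 931.49 MeV/u = 1545.93 MeV

1546 MeV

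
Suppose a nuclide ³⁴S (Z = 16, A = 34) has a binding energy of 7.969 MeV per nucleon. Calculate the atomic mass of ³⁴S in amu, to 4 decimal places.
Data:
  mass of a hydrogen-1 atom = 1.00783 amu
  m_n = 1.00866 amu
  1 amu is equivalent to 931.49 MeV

Total binding energy = 34 × 7.969 = 270.946 MeV
Mass defect = 270.946 MeV / (931.49 MeV/amu) = 0.290874 amu
Constituent mass = 16(1.00783) + 18(1.00866) = 34.28116 amu
Atomic mass = 34.28116 − 0.290874 = 33.990286 amu ≈ 33.9903 amu (to 4 decimal places)

33.9903 amu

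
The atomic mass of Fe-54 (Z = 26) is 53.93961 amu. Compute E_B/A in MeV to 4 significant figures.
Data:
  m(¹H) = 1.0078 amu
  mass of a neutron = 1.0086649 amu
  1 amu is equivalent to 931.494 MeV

8.725 MeV/nucleon

With 26 protons and 28 neutrons (A = 54):
Σm = 26·m(¹H) + 28·m_n = 26.2028 + 28.2426172 = 54.4454172 amu
Mass defect Δm = 54.4454172 − 53.93961 = 0.5058072 amu
E_B = 0.5058072 × 931.494 = 471.156 MeV
Per nucleon: 471.156 / 54 = 8.725 MeV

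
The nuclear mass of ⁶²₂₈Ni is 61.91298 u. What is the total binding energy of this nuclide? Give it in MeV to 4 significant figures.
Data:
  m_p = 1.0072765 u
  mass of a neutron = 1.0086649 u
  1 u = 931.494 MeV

545.3 MeV

With 28 protons and 34 neutrons (A = 62):
Total constituent mass: 28 × 1.0072765 + 34 × 1.0086649 = 62.4983486 u
The mass defect is 62.4983486 − 61.91298 = 0.5853686 u.
E_B = 0.5853686 × 931.494 = 545.267 MeV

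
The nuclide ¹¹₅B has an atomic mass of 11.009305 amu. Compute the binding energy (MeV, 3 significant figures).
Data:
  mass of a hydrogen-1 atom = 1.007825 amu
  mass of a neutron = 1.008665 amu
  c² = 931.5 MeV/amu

76.2 MeV

With 5 protons and 6 neutrons (A = 11):
Σm = 5·m(¹H) + 6·m_n = 5.039125 + 6.051990 = 11.091115 amu
Mass defect Δm = 11.091115 − 11.009305 = 0.081810 amu
E_B = 0.081810 × 931.5 = 76.2060 MeV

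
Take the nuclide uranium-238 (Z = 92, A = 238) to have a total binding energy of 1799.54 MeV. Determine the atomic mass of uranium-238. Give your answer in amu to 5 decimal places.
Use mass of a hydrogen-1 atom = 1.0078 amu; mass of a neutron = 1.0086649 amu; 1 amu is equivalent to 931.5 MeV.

238.05080 amu

Mass defect = 1799.54 MeV / (931.5 MeV/amu) = 1.9318733 amu
Constituent mass = 92(1.0078) + 146(1.0086649) = 239.9826754 amu
Atomic mass = 239.9826754 − 1.9318733 = 238.0508021 amu ≈ 238.05080 amu (to 5 decimal places)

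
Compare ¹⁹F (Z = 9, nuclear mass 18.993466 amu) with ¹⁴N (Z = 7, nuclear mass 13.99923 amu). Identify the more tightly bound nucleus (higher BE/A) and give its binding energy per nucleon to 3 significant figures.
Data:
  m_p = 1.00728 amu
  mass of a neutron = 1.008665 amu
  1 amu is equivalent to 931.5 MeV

¹⁹F: Σm = 9(1.00728) + 10(1.008665) = 19.152170 amu; Δm = 0.158704 amu; E_B = 147.83 MeV; E_B/A = 7.781 MeV
¹⁴N: Σm = 7(1.00728) + 7(1.008665) = 14.111615 amu; Δm = 0.112385 amu; E_B = 104.69 MeV; E_B/A = 7.478 MeV
¹⁹F has the higher binding energy per nucleon, so it is the more tightly bound nucleus.

¹⁹F; 7.78 MeV/nucleon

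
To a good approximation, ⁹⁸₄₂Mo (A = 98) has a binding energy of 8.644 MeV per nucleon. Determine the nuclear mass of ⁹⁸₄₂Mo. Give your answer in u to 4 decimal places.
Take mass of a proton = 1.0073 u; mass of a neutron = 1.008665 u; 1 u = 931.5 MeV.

Total binding energy = 98 × 8.644 = 847.112 MeV
Mass defect = 847.112 MeV / (931.5 MeV/u) = 0.909406 u
Constituent mass = 42(1.0073) + 56(1.008665) = 98.791840 u
Nuclear mass = 98.791840 − 0.909406 = 97.882434 u ≈ 97.8824 u (to 4 decimal places)

97.8824 u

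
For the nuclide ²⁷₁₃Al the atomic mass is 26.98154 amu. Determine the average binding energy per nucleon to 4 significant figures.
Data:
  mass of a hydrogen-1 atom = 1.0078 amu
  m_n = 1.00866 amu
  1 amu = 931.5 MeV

Total constituent mass: 13 × 1.0078 + 14 × 1.00866 = 27.22264 amu
Δm = 27.22264 − 26.98154 = 0.24110 amu
E_B = 0.24110 × 931.5 = 224.585 MeV
Dividing by A = 27 gives 8.318 MeV per nucleon.

8.318 MeV/nucleon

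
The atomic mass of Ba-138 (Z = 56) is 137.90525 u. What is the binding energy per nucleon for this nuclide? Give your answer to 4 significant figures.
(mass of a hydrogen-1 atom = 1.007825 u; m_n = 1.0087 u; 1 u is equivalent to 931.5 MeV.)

The nucleus contains 56 protons and 138 − 56 = 82 neutrons.
Mass of separated nucleons = 56(1.007825) + 82(1.0087) = 56.438200 + 82.7134 = 139.151600 u
Mass defect Δm = 139.151600 − 137.90525 = 1.246350 u
E_B = 1.246350 × 931.5 = 1160.98 MeV
BE/A = 1160.98 MeV / 138 = 8.413 MeV/nucleon

8.413 MeV/nucleon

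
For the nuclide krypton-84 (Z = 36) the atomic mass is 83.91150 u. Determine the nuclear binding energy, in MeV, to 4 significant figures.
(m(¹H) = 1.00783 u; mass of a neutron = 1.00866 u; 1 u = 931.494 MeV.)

732.2 MeV

Total constituent mass: 36 × 1.00783 + 48 × 1.00866 = 84.69756 u
The mass defect is 84.69756 − 83.91150 = 0.78606 u.
E_B = 0.78606 × 931.494 = 732.210 MeV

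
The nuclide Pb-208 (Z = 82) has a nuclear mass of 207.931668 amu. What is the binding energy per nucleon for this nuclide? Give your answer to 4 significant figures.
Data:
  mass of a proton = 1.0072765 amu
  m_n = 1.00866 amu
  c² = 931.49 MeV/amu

Σm = 82·m_p + 126·m_n = 82.5966730 + 127.09116 = 209.6878330 amu
Mass defect Δm = 209.6878330 − 207.931668 = 1.7561650 amu
E_B = 1.7561650 × 931.49 = 1635.85 MeV
BE/A = 1635.85 MeV / 208 = 7.865 MeV/nucleon

7.865 MeV/nucleon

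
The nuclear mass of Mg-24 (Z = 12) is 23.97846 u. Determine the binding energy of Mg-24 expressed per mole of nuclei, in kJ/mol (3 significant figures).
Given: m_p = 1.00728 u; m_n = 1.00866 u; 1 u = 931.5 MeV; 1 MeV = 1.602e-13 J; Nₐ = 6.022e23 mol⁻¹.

Mass of separated nucleons = 12(1.00728) + 12(1.00866) = 12.08736 + 12.10392 = 24.19128 u
Mass defect Δm = 24.19128 − 23.97846 = 0.21282 u
Binding energy = Δm·c² = 0.21282 × 931.5 MeV/u = 198.242 MeV
Per nucleus in joules: 198.242 MeV × 1.602e-13 J/MeV = 3.1758e-11 J
Per mole: 3.1758e-11 J × 6.022e23 mol⁻¹ = 1.9125e+13 J/mol

1.91e+10 kJ/mol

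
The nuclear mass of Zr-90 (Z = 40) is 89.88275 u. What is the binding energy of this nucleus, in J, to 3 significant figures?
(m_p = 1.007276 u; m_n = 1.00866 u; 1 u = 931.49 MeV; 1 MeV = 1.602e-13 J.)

1.26e-10 J

Σm = 40·m_p + 50·m_n = 40.291040 + 50.43300 = 90.724040 u
Mass defect Δm = 90.724040 − 89.88275 = 0.841290 u
Converting to energy: 0.841290 u × 931.49 MeV/u = 783.653 MeV
In joules: 783.653 MeV × 1.602e-13 J/MeV = 1.2554e-10 J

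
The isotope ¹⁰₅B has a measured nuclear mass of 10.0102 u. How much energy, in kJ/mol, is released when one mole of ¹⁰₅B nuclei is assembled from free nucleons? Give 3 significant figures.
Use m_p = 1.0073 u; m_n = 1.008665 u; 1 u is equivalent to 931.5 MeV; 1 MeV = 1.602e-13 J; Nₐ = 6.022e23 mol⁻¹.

The nucleus contains 5 protons and 10 − 5 = 5 neutrons.
Mass of separated nucleons = 5(1.0073) + 5(1.008665) = 5.0365 + 5.043325 = 10.079825 u
The mass defect is 10.079825 − 10.0102 = 0.069625 u.
Converting to energy: 0.069625 u × 931.5 MeV/u = 64.8557 MeV
Per nucleus in joules: 64.8557 MeV × 1.602e-13 J/MeV = 1.0390e-11 J
Per mole: 1.0390e-11 J × 6.022e23 mol⁻¹ = 6.2569e+12 J/mol

6.26e+09 kJ/mol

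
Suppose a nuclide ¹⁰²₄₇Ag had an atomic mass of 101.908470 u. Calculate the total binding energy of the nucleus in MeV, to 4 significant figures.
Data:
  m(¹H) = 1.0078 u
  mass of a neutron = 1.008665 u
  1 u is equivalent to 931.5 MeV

870.7 MeV

The nucleus contains 47 protons and 102 − 47 = 55 neutrons.
Σm = 47·m(¹H) + 55·m_n = 47.3666 + 55.476575 = 102.843175 u
The mass defect is 102.843175 − 101.908470 = 0.934705 u.
E_B = 0.934705 × 931.5 = 870.678 MeV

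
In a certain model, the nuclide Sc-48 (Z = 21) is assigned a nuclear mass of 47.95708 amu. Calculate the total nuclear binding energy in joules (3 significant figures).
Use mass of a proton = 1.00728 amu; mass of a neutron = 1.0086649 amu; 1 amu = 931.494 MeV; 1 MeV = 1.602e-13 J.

The nucleus contains 21 protons and 48 − 21 = 27 neutrons.
Total constituent mass: 21 × 1.00728 + 27 × 1.0086649 = 48.3868323 amu
Mass defect Δm = 48.3868323 − 47.95708 = 0.4297523 amu
Binding energy = Δm·c² = 0.4297523 × 931.494 MeV/amu = 400.312 MeV
In joules: 400.312 MeV × 1.602e-13 J/MeV = 6.4130e-11 J

6.41e-11 J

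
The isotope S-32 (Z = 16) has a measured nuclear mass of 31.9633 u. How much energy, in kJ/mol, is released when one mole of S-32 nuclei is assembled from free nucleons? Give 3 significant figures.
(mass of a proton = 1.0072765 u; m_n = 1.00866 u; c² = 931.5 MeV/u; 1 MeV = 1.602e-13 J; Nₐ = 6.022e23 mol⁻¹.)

Total constituent mass: 16 × 1.0072765 + 16 × 1.00866 = 32.2549840 u
Δm = 32.2549840 − 31.9633 = 0.2916840 u
Binding energy = Δm·c² = 0.2916840 × 931.5 MeV/u = 271.704 MeV
Per nucleus in joules: 271.704 MeV × 1.602e-13 J/MeV = 4.3527e-11 J
Per mole: 4.3527e-11 J × 6.022e23 mol⁻¹ = 2.6212e+13 J/mol

2.62e+10 kJ/mol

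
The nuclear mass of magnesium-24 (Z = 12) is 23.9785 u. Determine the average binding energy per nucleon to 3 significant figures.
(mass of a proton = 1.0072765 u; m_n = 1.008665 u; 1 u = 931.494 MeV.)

Σm = 12·m_p + 12·m_n = 12.0873180 + 12.103980 = 24.1912980 u
Mass defect Δm = 24.1912980 − 23.9785 = 0.2127980 u
E_B = 0.2127980 × 931.494 = 198.220 MeV
BE/A = 198.220 MeV / 24 = 8.259 MeV/nucleon

8.26 MeV/nucleon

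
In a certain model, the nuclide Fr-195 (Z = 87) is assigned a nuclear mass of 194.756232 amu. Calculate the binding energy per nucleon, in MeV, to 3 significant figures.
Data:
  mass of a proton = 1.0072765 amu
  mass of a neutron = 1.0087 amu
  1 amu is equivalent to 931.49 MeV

8.68 MeV/nucleon

The nucleus contains 87 protons and 195 − 87 = 108 neutrons.
Mass of separated nucleons = 87(1.0072765) + 108(1.0087) = 87.6330555 + 108.9396 = 196.5726555 amu
Mass defect Δm = 196.5726555 − 194.756232 = 1.8164235 amu
Binding energy = Δm·c² = 1.8164235 × 931.49 MeV/amu = 1691.98 MeV
Dividing by A = 195 gives 8.677 MeV per nucleon.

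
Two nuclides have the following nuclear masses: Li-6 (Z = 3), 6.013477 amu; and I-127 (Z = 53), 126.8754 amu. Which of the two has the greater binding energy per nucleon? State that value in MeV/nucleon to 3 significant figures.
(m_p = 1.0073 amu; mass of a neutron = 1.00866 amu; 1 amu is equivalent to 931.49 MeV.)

I-127; 8.45 MeV/nucleon

Li-6: Σm = 3(1.0073) + 3(1.00866) = 6.04788 amu; Δm = 0.034403 amu; E_B = 32.046 MeV; E_B/A = 5.341 MeV
I-127: Σm = 53(1.0073) + 74(1.00866) = 128.02774 amu; Δm = 1.15234 amu; E_B = 1073.4 MeV; E_B/A = 8.452 MeV
I-127 has the higher binding energy per nucleon, so it is the more tightly bound nucleus.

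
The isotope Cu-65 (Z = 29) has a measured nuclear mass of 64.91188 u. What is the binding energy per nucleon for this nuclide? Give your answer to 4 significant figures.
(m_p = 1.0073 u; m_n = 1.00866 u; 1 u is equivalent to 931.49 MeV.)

8.764 MeV/nucleon

The nucleus contains 29 protons and 65 − 29 = 36 neutrons.
Total constituent mass: 29 × 1.0073 + 36 × 1.00866 = 65.52346 u
The mass defect is 65.52346 − 64.91188 = 0.61158 u.
Binding energy = Δm·c² = 0.61158 × 931.49 MeV/u = 569.681 MeV
BE/A = 569.681 MeV / 65 = 8.764 MeV/nucleon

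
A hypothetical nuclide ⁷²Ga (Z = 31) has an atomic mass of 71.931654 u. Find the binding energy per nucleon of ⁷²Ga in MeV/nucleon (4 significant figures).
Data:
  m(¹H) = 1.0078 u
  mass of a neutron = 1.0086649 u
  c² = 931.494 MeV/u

8.609 MeV/nucleon

Z = 31, so N = A − Z = 72 − 31 = 41.
Total constituent mass: 31 × 1.0078 + 41 × 1.0086649 = 72.5970609 u
The mass defect is 72.5970609 − 71.931654 = 0.6654069 u.
Binding energy = Δm·c² = 0.6654069 × 931.494 MeV/u = 619.823 MeV
Dividing by A = 72 gives 8.609 MeV per nucleon.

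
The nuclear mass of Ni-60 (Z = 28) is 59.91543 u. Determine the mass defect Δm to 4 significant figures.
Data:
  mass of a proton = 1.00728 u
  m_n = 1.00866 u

0.5655 u

Total constituent mass: 28 × 1.00728 + 32 × 1.00866 = 60.48096 u
The mass defect is 60.48096 − 59.91543 = 0.56553 u.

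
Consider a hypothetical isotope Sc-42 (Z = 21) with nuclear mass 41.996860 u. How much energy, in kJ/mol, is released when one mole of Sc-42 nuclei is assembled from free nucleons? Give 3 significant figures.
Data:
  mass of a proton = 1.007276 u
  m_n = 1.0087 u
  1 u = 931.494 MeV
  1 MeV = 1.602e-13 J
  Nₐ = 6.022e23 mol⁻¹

Total constituent mass: 21 × 1.007276 + 21 × 1.0087 = 42.335496 u
Δm = 42.335496 − 41.996860 = 0.338636 u
Binding energy = Δm·c² = 0.338636 × 931.494 MeV/u = 315.437 MeV
Per nucleus in joules: 315.437 MeV × 1.602e-13 J/MeV = 5.0533e-11 J
Per mole: 5.0533e-11 J × 6.022e23 mol⁻¹ = 3.0431e+13 J/mol

3.04e+10 kJ/mol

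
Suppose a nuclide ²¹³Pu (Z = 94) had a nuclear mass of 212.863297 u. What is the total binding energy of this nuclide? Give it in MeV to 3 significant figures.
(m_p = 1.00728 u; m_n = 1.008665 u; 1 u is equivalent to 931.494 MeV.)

1730 MeV

With 94 protons and 119 neutrons (A = 213):
Mass of separated nucleons = 94(1.00728) + 119(1.008665) = 94.68432 + 120.031135 = 214.715455 u
Mass defect Δm = 214.715455 − 212.863297 = 1.852158 u
Binding energy = Δm·c² = 1.852158 × 931.494 MeV/u = 1725.27 MeV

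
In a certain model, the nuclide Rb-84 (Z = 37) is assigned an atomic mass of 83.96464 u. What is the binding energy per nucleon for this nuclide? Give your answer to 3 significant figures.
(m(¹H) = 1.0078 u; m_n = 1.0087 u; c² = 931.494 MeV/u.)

Total constituent mass: 37 × 1.0078 + 47 × 1.0087 = 84.6975 u
Mass defect Δm = 84.6975 − 83.96464 = 0.73286 u
Converting to energy: 0.73286 u × 931.494 MeV/u = 682.655 MeV
Per nucleon: 682.655 / 84 = 8.127 MeV

8.13 MeV/nucleon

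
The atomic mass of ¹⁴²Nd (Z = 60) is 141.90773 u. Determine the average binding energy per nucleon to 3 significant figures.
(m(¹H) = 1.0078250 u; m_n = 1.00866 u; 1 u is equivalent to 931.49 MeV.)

8.34 MeV/nucleon

Z = 60, so N = A − Z = 142 − 60 = 82.
Mass of separated nucleons = 60(1.0078250) + 82(1.00866) = 60.4695000 + 82.71012 = 143.1796200 u
Δm = 143.1796200 − 141.90773 = 1.2718900 u
Binding energy = Δm·c² = 1.2718900 × 931.49 MeV/u = 1184.75 MeV
Per nucleon: 1184.75 / 142 = 8.343 MeV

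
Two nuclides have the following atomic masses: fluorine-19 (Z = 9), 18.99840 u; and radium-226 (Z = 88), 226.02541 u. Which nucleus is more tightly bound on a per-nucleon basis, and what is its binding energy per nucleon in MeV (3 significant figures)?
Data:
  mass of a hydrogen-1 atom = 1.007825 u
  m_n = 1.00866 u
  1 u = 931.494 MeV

fluorine-19: Σm = 9(1.007825) + 10(1.00866) = 19.157025 u; Δm = 0.158625 u; E_B = 147.76 MeV; E_B/A = 7.777 MeV
radium-226: Σm = 88(1.007825) + 138(1.00866) = 227.883680 u; Δm = 1.858270 u; E_B = 1731.0 MeV; E_B/A = 7.659 MeV
fluorine-19 has the higher binding energy per nucleon, so it is the more tightly bound nucleus.

fluorine-19; 7.78 MeV/nucleon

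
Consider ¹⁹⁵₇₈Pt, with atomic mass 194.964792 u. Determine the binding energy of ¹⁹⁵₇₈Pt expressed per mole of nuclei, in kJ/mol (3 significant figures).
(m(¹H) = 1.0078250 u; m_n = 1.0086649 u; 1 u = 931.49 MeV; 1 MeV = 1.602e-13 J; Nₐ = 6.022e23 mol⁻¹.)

1.49e+11 kJ/mol

With 78 protons and 117 neutrons (A = 195):
Total constituent mass: 78 × 1.0078250 + 117 × 1.0086649 = 196.6241433 u
The mass defect is 196.6241433 − 194.964792 = 1.6593513 u.
Converting to energy: 1.6593513 u × 931.49 MeV/u = 1545.67 MeV
Per nucleus in joules: 1545.67 MeV × 1.602e-13 J/MeV = 2.4762e-10 J
Per mole: 2.4762e-10 J × 6.022e23 mol⁻¹ = 1.4912e+14 J/mol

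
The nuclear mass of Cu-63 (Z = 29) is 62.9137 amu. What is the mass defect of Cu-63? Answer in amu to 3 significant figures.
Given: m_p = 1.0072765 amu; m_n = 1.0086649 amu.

Total constituent mass: 29 × 1.0072765 + 34 × 1.0086649 = 63.5056251 amu
The mass defect is 63.5056251 − 62.9137 = 0.5919251 amu.

0.592 amu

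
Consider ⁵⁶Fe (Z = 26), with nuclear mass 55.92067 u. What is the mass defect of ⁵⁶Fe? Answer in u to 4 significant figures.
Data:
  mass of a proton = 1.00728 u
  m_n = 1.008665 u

0.5286 u

Z = 26, so N = A − Z = 56 − 26 = 30.
Σm = 26·m_p + 30·m_n = 26.18928 + 30.259950 = 56.449230 u
Mass defect Δm = 56.449230 − 55.92067 = 0.528560 u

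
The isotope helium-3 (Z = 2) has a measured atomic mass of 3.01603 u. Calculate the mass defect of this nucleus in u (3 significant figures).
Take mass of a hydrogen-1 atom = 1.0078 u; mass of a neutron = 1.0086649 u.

0.00823 u

The nucleus contains 2 protons and 3 − 2 = 1 neutrons.
Total constituent mass: 2 × 1.0078 + 1 × 1.0086649 = 3.0242649 u
The mass defect is 3.0242649 − 3.01603 = 0.0082349 u.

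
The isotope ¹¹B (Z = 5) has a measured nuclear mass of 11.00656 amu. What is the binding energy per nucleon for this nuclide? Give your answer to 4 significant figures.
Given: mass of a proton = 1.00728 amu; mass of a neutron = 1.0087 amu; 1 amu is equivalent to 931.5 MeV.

With 5 protons and 6 neutrons (A = 11):
Σm = 5·m_p + 6·m_n = 5.03640 + 6.0522 = 11.08860 amu
Mass defect Δm = 11.08860 − 11.00656 = 0.08204 amu
E_B = 0.08204 × 931.5 = 76.4203 MeV
BE/A = 76.4203 MeV / 11 = 6.947 MeV/nucleon

6.947 MeV/nucleon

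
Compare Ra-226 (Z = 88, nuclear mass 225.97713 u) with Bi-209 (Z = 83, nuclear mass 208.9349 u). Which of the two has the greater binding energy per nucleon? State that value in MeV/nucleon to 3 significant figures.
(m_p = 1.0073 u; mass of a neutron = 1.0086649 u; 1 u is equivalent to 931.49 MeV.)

Ra-226: Σm = 88(1.0073) + 138(1.0086649) = 227.8381562 u; Δm = 1.8610262 u; E_B = 1733.5 MeV; E_B/A = 7.670 MeV
Bi-209: Σm = 83(1.0073) + 126(1.0086649) = 210.6976774 u; Δm = 1.7627774 u; E_B = 1642.01 MeV; E_B/A = 7.857 MeV
Bi-209 has the higher binding energy per nucleon, so it is the more tightly bound nucleus.

Bi-209; 7.86 MeV/nucleon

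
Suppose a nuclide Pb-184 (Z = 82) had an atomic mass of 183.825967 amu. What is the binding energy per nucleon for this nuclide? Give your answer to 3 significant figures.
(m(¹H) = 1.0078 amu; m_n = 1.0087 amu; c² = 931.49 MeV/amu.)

Z = 82, so N = A − Z = 184 − 82 = 102.
Σm = 82·m(¹H) + 102·m_n = 82.6396 + 102.8874 = 185.5270 amu
Δm = 185.5270 − 183.825967 = 1.701033 amu
Binding energy = Δm·c² = 1.701033 × 931.49 MeV/amu = 1584.50 MeV
BE/A = 1584.50 MeV / 184 = 8.611 MeV/nucleon

8.61 MeV/nucleon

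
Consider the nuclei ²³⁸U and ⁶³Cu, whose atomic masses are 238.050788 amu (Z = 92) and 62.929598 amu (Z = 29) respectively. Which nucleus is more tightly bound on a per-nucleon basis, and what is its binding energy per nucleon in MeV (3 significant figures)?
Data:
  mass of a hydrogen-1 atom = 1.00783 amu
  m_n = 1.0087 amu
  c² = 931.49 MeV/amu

⁶³Cu; 8.77 MeV/nucleon

²³⁸U: Σm = 92(1.00783) + 146(1.0087) = 239.99056 amu; Δm = 1.939772 amu; E_B = 1806.9 MeV; E_B/A = 7.592 MeV
⁶³Cu: Σm = 29(1.00783) + 34(1.0087) = 63.52287 amu; Δm = 0.593272 amu; E_B = 552.63 MeV; E_B/A = 8.772 MeV
⁶³Cu has the higher binding energy per nucleon, so it is the more tightly bound nucleus.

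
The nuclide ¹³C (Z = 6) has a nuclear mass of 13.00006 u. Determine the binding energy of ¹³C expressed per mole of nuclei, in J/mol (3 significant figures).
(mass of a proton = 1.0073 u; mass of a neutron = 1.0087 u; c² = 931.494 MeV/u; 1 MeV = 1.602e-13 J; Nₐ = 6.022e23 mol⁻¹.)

Total constituent mass: 6 × 1.0073 + 7 × 1.0087 = 13.1047 u
The mass defect is 13.1047 − 13.00006 = 0.10464 u.
E_B = 0.10464 × 931.494 = 97.4715 MeV
Per nucleus in joules: 97.4715 MeV × 1.602e-13 J/MeV = 1.5615e-11 J
Per mole: 1.5615e-11 J × 6.022e23 mol⁻¹ = 9.4034e+12 J/mol

9.40e+12 J/mol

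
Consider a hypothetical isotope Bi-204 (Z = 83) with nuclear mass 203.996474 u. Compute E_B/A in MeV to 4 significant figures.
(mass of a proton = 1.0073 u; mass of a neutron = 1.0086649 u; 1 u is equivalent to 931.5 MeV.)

The nucleus contains 83 protons and 204 − 83 = 121 neutrons.
Σm = 83·m_p + 121·m_n = 83.6059 + 122.0484529 = 205.6543529 u
The mass defect is 205.6543529 − 203.996474 = 1.6578789 u.
E_B = 1.6578789 × 931.5 = 1544.31 MeV
Dividing by A = 204 gives 7.570 MeV per nucleon.

7.570 MeV/nucleon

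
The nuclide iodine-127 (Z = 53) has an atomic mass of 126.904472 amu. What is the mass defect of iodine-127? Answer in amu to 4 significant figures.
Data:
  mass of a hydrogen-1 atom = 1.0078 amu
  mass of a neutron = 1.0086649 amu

Σm = 53·m(¹H) + 74·m_n = 53.4134 + 74.6412026 = 128.0546026 amu
Δm = 128.0546026 − 126.904472 = 1.1501306 amu

1.150 amu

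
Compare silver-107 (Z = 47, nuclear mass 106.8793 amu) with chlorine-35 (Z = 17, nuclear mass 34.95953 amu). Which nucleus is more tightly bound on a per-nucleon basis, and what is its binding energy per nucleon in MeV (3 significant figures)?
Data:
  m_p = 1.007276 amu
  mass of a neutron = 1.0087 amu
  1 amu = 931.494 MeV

silver-107; 8.57 MeV/nucleon

silver-107: Σm = 47(1.007276) + 60(1.0087) = 107.863972 amu; Δm = 0.984672 amu; E_B = 917.22 MeV; E_B/A = 8.572 MeV
chlorine-35: Σm = 17(1.007276) + 18(1.0087) = 35.280292 amu; Δm = 0.320762 amu; E_B = 298.79 MeV; E_B/A = 8.537 MeV
silver-107 has the higher binding energy per nucleon, so it is the more tightly bound nucleus.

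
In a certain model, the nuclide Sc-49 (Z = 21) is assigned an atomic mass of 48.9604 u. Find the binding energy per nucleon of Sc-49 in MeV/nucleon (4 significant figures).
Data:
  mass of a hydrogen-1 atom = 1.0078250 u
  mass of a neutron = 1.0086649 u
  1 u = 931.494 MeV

The nucleus contains 21 protons and 49 − 21 = 28 neutrons.
Mass of separated nucleons = 21(1.0078250) + 28(1.0086649) = 21.1643250 + 28.2426172 = 49.4069422 u
The mass defect is 49.4069422 − 48.9604 = 0.4465422 u.
E_B = 0.4465422 × 931.494 = 415.951 MeV
Per nucleon: 415.951 / 49 = 8.489 MeV

8.489 MeV/nucleon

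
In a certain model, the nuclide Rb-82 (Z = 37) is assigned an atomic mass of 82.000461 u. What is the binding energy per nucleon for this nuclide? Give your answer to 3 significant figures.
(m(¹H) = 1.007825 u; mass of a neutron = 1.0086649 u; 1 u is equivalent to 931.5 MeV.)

7.71 MeV/nucleon

The nucleus contains 37 protons and 82 − 37 = 45 neutrons.
Total constituent mass: 37 × 1.007825 + 45 × 1.0086649 = 82.6794455 u
Mass defect Δm = 82.6794455 − 82.000461 = 0.6789845 u
Binding energy = Δm·c² = 0.6789845 × 931.5 MeV/u = 632.474 MeV
Per nucleon: 632.474 / 82 = 7.713 MeV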